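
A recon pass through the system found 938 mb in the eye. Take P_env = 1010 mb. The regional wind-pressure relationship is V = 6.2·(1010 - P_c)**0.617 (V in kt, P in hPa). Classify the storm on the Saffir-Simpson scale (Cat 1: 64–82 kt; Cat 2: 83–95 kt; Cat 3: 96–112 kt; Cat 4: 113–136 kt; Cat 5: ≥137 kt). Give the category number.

2

ΔP = 1010 − 938 = 72 mb.
V ≈ 6.2 × 72^0.617 = 6.2 × 14.00 ≈ 87 kt.
87 kt falls in the Category 2 band.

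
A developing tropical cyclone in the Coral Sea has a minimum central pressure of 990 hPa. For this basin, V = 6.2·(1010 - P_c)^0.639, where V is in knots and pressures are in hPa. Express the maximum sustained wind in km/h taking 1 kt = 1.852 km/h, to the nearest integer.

ΔP = 1010 − 990 = 20 hPa.
V ≈ 6.2 × 20^0.639 = 6.2 × 6.782 ≈ 42.048 kt.
42.048 × 1.852 ≈ 77.87 km/h → 78 km/h.

78 km/h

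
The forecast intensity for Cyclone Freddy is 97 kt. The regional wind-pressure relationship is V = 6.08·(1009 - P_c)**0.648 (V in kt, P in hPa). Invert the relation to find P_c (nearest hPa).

ΔP = (V / 6.08)^(1/0.648) = (97/6.08)^1.543.
97/6.08 = 15.954; 15.954^1.543 ≈ 71.83 hPa.
P_c = 1009 − 71.83 = 937.17 ≈ 937 hPa.

937 hPa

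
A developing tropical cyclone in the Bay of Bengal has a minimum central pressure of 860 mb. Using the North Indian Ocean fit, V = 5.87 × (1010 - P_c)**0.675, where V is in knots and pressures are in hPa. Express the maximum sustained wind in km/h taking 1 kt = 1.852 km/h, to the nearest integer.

ΔP = 1010 − 860 = 150 mb.
V ≈ 5.87 × 150^0.675 = 5.87 × 29.435 ≈ 172.782 kt.
172.782 × 1.852 ≈ 319.99 km/h → 320 km/h.

320 km/h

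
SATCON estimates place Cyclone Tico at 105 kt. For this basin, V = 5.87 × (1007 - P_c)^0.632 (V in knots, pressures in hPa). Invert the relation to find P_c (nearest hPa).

ΔP = (V / 5.87)^(1/0.632) = (105/5.87)^1.582.
105/5.87 = 17.888; 17.888^1.582 ≈ 95.91 hPa.
P_c = 1007 − 95.91 = 911.09 ≈ 911 hPa.

911 hPa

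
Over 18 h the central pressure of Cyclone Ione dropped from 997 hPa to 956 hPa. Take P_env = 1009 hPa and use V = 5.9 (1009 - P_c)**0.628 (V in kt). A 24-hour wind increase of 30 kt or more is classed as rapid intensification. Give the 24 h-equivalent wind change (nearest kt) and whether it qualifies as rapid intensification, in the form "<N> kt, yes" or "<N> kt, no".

58 kt, yes

V₁: ΔP = 12, V ≈ 5.9 × 12^0.628 ≈ 28.09 kt.
V₂: ΔP = 53, V ≈ 5.9 × 53^0.628 ≈ 71.40 kt.
ΔV over 18 h = 43.31 kt → 24 h equivalent = 43.31 × 24/18 ≈ 57.75 kt.
58 kt ≥ 30 kt ⇒ rapid intensification.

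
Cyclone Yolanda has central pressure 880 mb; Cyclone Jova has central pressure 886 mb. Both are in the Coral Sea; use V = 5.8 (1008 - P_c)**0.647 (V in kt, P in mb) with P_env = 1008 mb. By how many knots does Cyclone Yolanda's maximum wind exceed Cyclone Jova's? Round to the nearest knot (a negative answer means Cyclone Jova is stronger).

4 kt

Cyclone Yolanda: ΔP = 128; V ≈ 5.8 × 128^0.647 ≈ 133.90 kt.
Cyclone Jova: ΔP = 122; V ≈ 5.8 × 122^0.647 ≈ 129.81 kt.
Difference ≈ 133.90 − 129.81 = 4.09 → 4 kt.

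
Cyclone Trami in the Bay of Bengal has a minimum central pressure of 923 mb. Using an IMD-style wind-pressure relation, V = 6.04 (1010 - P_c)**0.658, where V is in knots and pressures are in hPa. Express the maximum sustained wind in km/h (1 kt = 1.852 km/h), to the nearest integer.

ΔP = 1010 − 923 = 87 mb.
V ≈ 6.04 × 87^0.658 = 6.04 × 18.889 ≈ 114.088 kt.
114.088 × 1.852 ≈ 211.29 km/h → 211 km/h.

211 km/h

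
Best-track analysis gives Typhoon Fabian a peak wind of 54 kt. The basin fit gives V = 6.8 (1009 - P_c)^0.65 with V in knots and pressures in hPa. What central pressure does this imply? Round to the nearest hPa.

985 hPa

ΔP = (V / 6.8)^(1/0.65) = (54/6.8)^1.538.
54/6.8 = 7.941; 7.941^1.538 ≈ 24.23 hPa.
P_c = 1009 − 24.23 = 984.77 ≈ 985 hPa.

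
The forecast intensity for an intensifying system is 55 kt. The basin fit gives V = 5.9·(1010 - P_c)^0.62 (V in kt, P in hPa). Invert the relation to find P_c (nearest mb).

ΔP = (V / 5.9)^(1/0.62) = (55/5.9)^1.613.
55/5.9 = 9.322; 9.322^1.613 ≈ 36.62 mb.
P_c = 1010 − 36.62 = 973.38 ≈ 973 mb.

973 mb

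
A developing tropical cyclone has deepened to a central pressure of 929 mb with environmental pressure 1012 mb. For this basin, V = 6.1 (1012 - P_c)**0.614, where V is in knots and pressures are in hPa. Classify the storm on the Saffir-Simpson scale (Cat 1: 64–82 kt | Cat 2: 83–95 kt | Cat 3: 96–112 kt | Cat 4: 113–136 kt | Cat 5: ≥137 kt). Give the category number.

ΔP = 1012 − 929 = 83 mb.
V ≈ 6.1 × 83^0.614 = 6.1 × 15.08 ≈ 92 kt.
92 kt falls in the Category 2 band.

2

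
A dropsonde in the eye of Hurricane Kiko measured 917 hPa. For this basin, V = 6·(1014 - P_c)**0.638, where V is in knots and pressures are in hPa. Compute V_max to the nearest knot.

ΔP = 1014 − 917 = 97 hPa.
97^0.638 ≈ 18.517.
V ≈ 6 × 18.517 ≈ 111.1 kt.

111 kt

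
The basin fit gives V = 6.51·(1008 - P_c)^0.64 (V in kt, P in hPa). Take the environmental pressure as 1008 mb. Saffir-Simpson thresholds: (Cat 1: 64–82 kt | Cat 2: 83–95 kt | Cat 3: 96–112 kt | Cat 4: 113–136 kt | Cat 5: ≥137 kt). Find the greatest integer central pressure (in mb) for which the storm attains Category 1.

972 mb

Category 1 begins at V = 64 kt.
Required ΔP = (64/6.51)^(1/0.64) = 9.831^1.562 ≈ 35.56 mb.
P_c ≤ 1008 − 35.56 = 972.44, so the highest integer P_c is 972 mb.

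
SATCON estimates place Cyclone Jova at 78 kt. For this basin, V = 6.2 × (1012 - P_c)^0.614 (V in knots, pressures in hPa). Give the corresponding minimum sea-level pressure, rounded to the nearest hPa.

950 hPa

ΔP = (V / 6.2)^(1/0.614) = (78/6.2)^1.629.
78/6.2 = 12.581; 12.581^1.629 ≈ 61.81 hPa.
P_c = 1012 − 61.81 = 950.19 ≈ 950 hPa.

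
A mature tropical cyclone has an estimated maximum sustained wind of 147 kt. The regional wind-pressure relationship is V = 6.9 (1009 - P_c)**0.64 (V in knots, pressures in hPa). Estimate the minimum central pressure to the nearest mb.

ΔP = (V / 6.9)^(1/0.64) = (147/6.9)^1.562.
147/6.9 = 21.304; 21.304^1.562 ≈ 119.05 mb.
P_c = 1009 − 119.05 = 889.95 ≈ 890 mb.

890 mb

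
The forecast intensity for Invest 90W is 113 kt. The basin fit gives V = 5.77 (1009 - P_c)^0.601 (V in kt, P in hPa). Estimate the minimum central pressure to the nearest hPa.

868 hPa

ΔP = (V / 5.77)^(1/0.601) = (113/5.77)^1.664.
113/5.77 = 19.584; 19.584^1.664 ≈ 141.12 hPa.
P_c = 1009 − 141.12 = 867.88 ≈ 868 hPa.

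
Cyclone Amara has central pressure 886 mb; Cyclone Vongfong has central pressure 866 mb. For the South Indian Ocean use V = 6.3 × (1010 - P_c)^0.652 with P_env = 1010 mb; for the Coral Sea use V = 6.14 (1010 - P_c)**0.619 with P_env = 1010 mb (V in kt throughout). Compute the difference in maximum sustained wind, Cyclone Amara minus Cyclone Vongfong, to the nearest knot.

13 kt

Cyclone Amara: ΔP = 124; V ≈ 6.3 × 124^0.652 ≈ 145.97 kt.
Cyclone Vongfong: ΔP = 144; V ≈ 6.14 × 144^0.619 ≈ 133.11 kt.
Difference ≈ 145.97 − 133.11 = 12.86 → 13 kt.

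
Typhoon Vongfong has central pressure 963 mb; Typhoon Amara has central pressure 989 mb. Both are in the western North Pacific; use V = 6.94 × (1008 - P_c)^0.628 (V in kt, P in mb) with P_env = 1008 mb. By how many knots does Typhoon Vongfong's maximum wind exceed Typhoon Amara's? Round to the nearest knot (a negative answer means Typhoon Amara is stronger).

Typhoon Vongfong: ΔP = 45; V ≈ 6.94 × 45^0.628 ≈ 75.78 kt.
Typhoon Amara: ΔP = 19; V ≈ 6.94 × 19^0.628 ≈ 44.10 kt.
Difference ≈ 75.78 − 44.10 = 31.68 → 32 kt.

32 kt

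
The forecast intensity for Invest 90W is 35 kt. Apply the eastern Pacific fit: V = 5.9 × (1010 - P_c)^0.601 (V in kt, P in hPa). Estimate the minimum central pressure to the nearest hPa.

991 hPa

ΔP = (V / 5.9)^(1/0.601) = (35/5.9)^1.664.
35/5.9 = 5.932; 5.932^1.664 ≈ 19.34 hPa.
P_c = 1010 − 19.34 = 990.66 ≈ 991 hPa.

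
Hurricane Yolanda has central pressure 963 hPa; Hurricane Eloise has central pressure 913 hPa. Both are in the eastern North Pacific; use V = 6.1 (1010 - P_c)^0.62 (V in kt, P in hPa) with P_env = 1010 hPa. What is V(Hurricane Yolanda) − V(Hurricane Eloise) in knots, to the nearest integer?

-38 kt

Hurricane Yolanda: ΔP = 47; V ≈ 6.1 × 47^0.62 ≈ 66.38 kt.
Hurricane Eloise: ΔP = 97; V ≈ 6.1 × 97^0.62 ≈ 104.02 kt.
Difference ≈ 66.38 − 104.02 = -37.64 → -38 kt.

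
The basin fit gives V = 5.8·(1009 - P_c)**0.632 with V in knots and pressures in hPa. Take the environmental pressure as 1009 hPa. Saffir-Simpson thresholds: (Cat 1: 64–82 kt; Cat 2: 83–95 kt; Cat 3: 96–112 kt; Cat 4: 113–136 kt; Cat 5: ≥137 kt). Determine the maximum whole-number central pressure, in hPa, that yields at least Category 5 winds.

860 hPa

Category 5 begins at V = 137 kt.
Required ΔP = (137/5.8)^(1/0.632) = 23.621^1.582 ≈ 148.91 hPa.
P_c ≤ 1009 − 148.91 = 860.09, so the highest integer P_c is 860 hPa.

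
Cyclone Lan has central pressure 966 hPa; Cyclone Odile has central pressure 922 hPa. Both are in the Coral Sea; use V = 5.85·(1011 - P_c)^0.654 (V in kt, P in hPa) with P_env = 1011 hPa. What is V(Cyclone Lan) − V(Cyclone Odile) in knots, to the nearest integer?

-40 kt

Cyclone Lan: ΔP = 45; V ≈ 5.85 × 45^0.654 ≈ 70.53 kt.
Cyclone Odile: ΔP = 89; V ≈ 5.85 × 89^0.654 ≈ 110.17 kt.
Difference ≈ 70.53 − 110.17 = -39.64 → -40 kt.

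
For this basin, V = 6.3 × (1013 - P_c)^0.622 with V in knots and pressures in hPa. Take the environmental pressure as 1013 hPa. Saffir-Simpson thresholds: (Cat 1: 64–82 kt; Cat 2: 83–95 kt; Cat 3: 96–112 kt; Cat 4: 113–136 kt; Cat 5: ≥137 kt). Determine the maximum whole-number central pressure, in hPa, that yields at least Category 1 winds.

Category 1 begins at V = 64 kt.
Required ΔP = (64/6.3)^(1/0.622) = 10.159^1.608 ≈ 41.56 hPa.
P_c ≤ 1013 − 41.56 = 971.44, so the highest integer P_c is 971 hPa.

971 hPa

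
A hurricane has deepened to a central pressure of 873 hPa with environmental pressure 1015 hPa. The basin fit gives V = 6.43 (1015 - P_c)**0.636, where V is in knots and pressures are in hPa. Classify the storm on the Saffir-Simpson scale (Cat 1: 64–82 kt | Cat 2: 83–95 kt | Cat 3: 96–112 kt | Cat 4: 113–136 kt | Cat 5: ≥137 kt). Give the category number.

5

ΔP = 1015 − 873 = 142 hPa.
V ≈ 6.43 × 142^0.636 = 6.43 × 23.38 ≈ 150 kt.
150 kt falls in the Category 5 band.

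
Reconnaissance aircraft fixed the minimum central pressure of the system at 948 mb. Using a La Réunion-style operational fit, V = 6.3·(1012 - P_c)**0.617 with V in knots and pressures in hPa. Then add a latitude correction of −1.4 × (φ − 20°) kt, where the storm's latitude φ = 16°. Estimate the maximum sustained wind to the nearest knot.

88 kt

ΔP = 1012 − 948 = 64 mb.
64^0.617 ≈ 13.014.
V ≈ 6.3 × 13.014 ≈ 82.0 kt.
Latitude correction: −1.4 × (16 − 20) = 5.6 kt.
Corrected V ≈ 87.6 kt → 88 kt.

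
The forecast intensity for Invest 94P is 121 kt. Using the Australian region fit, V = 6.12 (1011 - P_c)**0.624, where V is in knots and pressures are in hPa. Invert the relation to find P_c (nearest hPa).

ΔP = (V / 6.12)^(1/0.624) = (121/6.12)^1.603.
121/6.12 = 19.771; 19.771^1.603 ≈ 119.39 hPa.
P_c = 1011 − 119.39 = 891.61 ≈ 892 hPa.

892 hPa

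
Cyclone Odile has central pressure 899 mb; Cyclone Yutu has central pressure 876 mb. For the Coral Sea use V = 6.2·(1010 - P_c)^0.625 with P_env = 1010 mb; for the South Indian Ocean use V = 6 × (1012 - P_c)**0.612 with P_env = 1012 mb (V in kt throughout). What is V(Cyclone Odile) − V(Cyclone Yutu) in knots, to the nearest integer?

-4 kt

Cyclone Odile: ΔP = 111; V ≈ 6.2 × 111^0.625 ≈ 117.68 kt.
Cyclone Yutu: ΔP = 136; V ≈ 6 × 136^0.612 ≈ 121.30 kt.
Difference ≈ 117.68 − 121.30 = -3.62 → -4 kt.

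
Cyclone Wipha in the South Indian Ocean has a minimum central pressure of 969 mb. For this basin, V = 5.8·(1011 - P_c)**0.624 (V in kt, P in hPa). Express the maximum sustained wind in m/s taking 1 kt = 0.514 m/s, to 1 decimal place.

30.7 m/s

ΔP = 1011 − 969 = 42 mb.
V ≈ 5.8 × 42^0.624 = 5.8 × 10.302 ≈ 59.750 kt.
59.750 × 0.514 ≈ 30.71 m/s → 30.7 m/s.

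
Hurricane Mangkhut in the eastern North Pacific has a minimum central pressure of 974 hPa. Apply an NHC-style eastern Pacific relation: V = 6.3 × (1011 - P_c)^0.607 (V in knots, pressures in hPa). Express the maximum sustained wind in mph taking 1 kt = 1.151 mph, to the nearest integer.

ΔP = 1011 − 974 = 37 hPa.
V ≈ 6.3 × 37^0.607 = 6.3 × 8.952 ≈ 56.395 kt.
56.395 × 1.151 ≈ 64.91 mph → 65 mph.

65 mph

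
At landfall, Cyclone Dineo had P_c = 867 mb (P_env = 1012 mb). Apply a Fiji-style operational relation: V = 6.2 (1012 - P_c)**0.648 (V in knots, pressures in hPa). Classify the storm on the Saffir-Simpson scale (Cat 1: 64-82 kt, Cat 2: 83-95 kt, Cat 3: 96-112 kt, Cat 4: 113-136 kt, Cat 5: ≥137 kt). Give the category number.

5

ΔP = 1012 − 867 = 145 mb.
V ≈ 6.2 × 145^0.648 = 6.2 × 25.15 ≈ 156 kt.
156 kt falls in the Category 5 band.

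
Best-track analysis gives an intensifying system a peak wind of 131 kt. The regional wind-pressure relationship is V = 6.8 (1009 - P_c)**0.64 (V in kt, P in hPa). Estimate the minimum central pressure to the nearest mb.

907 mb

ΔP = (V / 6.8)^(1/0.64) = (131/6.8)^1.562.
131/6.8 = 19.265; 19.265^1.562 ≈ 101.73 mb.
P_c = 1009 − 101.73 = 907.27 ≈ 907 mb.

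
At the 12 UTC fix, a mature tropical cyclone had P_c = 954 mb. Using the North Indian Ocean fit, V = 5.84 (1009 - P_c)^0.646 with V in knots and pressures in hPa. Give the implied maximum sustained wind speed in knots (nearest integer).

78 kt

ΔP = 1009 − 954 = 55 mb.
55^0.646 ≈ 13.313.
V ≈ 5.84 × 13.313 ≈ 77.7 kt.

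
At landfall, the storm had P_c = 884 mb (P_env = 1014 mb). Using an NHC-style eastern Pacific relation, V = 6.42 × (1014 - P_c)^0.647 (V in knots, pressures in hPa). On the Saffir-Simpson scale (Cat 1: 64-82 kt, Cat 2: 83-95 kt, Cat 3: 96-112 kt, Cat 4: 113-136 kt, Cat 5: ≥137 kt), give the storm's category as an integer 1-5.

ΔP = 1014 − 884 = 130 mb.
V ≈ 6.42 × 130^0.647 = 6.42 × 23.32 ≈ 150 kt.
150 kt falls in the Category 5 band.

5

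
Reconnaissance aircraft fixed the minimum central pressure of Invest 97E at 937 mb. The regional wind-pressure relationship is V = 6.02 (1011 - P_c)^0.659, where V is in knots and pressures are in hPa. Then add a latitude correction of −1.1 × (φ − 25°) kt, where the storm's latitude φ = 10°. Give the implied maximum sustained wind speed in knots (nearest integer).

119 kt

ΔP = 1011 − 937 = 74 mb.
74^0.659 ≈ 17.054.
V ≈ 6.02 × 17.054 ≈ 102.7 kt.
Latitude correction: −1.1 × (10 − 25) = 16.5 kt.
Corrected V ≈ 119.2 kt → 119 kt.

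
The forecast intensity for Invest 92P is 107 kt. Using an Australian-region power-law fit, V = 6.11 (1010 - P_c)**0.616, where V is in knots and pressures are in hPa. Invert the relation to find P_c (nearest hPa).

906 hPa

ΔP = (V / 6.11)^(1/0.616) = (107/6.11)^1.623.
107/6.11 = 17.512; 17.512^1.623 ≈ 104.33 hPa.
P_c = 1010 − 104.33 = 905.67 ≈ 906 hPa.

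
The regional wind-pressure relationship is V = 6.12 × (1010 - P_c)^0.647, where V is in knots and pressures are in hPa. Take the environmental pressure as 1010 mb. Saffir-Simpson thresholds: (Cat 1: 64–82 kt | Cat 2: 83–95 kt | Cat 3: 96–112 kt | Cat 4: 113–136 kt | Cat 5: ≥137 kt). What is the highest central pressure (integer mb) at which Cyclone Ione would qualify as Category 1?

Category 1 begins at V = 64 kt.
Required ΔP = (64/6.12)^(1/0.647) = 10.458^1.546 ≈ 37.64 mb.
P_c ≤ 1010 − 37.64 = 972.36, so the highest integer P_c is 972 mb.

972 mb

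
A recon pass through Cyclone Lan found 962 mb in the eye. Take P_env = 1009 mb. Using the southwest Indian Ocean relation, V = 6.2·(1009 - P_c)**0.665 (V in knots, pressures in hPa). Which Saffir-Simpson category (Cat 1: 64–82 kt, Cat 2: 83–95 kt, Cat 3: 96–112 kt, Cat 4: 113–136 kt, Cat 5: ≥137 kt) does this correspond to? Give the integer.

ΔP = 1009 − 962 = 47 mb.
V ≈ 6.2 × 47^0.665 = 6.2 × 12.94 ≈ 80 kt.
80 kt falls in the Category 1 band.

1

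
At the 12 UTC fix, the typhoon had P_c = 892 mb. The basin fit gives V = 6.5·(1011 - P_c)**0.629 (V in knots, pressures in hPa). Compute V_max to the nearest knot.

131 kt

ΔP = 1011 − 892 = 119 mb.
119^0.629 ≈ 20.208.
V ≈ 6.5 × 20.208 ≈ 131.4 kt.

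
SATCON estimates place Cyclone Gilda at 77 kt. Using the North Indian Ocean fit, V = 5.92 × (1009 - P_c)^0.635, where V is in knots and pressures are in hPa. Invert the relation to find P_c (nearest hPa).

952 hPa

ΔP = (V / 5.92)^(1/0.635) = (77/5.92)^1.575.
77/5.92 = 13.007; 13.007^1.575 ≈ 56.83 hPa.
P_c = 1009 − 56.83 = 952.17 ≈ 952 hPa.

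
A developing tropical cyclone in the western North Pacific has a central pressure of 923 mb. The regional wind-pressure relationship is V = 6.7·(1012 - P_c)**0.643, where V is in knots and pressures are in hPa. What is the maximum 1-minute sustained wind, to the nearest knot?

ΔP = 1012 − 923 = 89 mb.
89^0.643 ≈ 17.925.
V ≈ 6.7 × 17.925 ≈ 120.1 kt.

120 kt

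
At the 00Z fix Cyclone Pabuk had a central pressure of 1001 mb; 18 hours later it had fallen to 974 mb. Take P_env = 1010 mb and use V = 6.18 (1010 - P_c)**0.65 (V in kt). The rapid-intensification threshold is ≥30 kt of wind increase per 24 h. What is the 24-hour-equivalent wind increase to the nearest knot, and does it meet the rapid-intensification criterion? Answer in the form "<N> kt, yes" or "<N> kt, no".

V₁: ΔP = 9, V ≈ 6.18 × 9^0.65 ≈ 25.78 kt.
V₂: ΔP = 36, V ≈ 6.18 × 36^0.65 ≈ 63.47 kt.
ΔV over 18 h = 37.69 kt → 24 h equivalent = 37.69 × 24/18 ≈ 50.25 kt.
50 kt ≥ 30 kt ⇒ rapid intensification.

50 kt, yes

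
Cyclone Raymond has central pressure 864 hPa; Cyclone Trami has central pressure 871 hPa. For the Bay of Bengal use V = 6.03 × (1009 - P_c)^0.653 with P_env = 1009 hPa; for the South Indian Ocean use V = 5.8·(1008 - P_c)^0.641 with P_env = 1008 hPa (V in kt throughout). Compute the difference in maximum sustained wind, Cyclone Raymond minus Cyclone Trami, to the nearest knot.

20 kt

Cyclone Raymond: ΔP = 145; V ≈ 6.03 × 145^0.653 ≈ 155.49 kt.
Cyclone Trami: ΔP = 137; V ≈ 5.8 × 137^0.641 ≈ 135.85 kt.
Difference ≈ 155.49 − 135.85 = 19.64 → 20 kt.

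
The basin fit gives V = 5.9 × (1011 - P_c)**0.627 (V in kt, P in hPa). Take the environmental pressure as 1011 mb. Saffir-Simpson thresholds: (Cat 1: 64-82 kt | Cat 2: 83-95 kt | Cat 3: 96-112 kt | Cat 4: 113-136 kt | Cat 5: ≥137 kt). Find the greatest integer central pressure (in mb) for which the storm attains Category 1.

Category 1 begins at V = 64 kt.
Required ΔP = (64/5.9)^(1/0.627) = 10.847^1.595 ≈ 44.80 mb.
P_c ≤ 1011 − 44.80 = 966.20, so the highest integer P_c is 966 mb.

966 mb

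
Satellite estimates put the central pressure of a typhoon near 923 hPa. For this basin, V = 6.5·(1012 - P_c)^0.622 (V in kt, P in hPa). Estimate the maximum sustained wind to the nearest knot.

ΔP = 1012 − 923 = 89 hPa.
89^0.622 ≈ 16.313.
V ≈ 6.5 × 16.313 ≈ 106.0 kt.

106 kt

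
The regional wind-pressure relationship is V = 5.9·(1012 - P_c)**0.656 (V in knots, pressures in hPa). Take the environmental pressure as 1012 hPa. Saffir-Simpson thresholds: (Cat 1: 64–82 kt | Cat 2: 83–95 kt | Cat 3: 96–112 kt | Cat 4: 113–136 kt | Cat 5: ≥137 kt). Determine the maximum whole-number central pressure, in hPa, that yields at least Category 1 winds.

Category 1 begins at V = 64 kt.
Required ΔP = (64/5.9)^(1/0.656) = 10.847^1.524 ≈ 37.87 hPa.
P_c ≤ 1012 − 37.87 = 974.13, so the highest integer P_c is 974 hPa.

974 hPa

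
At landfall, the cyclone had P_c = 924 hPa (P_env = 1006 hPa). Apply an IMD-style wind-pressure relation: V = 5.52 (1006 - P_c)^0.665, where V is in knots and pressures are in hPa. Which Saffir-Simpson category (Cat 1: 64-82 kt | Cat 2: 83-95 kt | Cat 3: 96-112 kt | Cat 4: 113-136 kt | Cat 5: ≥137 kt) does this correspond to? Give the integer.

3

ΔP = 1006 − 924 = 82 hPa.
V ≈ 5.52 × 82^0.665 = 5.52 × 18.74 ≈ 103 kt.
103 kt falls in the Category 3 band.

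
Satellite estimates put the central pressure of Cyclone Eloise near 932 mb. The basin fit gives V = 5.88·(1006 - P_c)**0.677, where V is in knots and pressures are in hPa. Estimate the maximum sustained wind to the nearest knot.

ΔP = 1006 − 932 = 74 mb.
74^0.677 ≈ 18.428.
V ≈ 5.88 × 18.428 ≈ 108.4 kt.

108 kt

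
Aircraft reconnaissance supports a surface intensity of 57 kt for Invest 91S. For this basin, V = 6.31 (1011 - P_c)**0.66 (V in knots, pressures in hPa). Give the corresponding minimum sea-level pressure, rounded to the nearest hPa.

983 hPa

ΔP = (V / 6.31)^(1/0.66) = (57/6.31)^1.515.
57/6.31 = 9.033; 9.033^1.515 ≈ 28.07 hPa.
P_c = 1011 − 28.07 = 982.93 ≈ 983 hPa.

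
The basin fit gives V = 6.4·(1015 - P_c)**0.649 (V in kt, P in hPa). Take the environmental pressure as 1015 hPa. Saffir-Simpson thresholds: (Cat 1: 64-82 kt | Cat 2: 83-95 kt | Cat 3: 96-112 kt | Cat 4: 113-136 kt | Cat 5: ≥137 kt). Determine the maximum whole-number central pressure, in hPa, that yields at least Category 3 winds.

950 hPa

Category 3 begins at V = 96 kt.
Required ΔP = (96/6.4)^(1/0.649) = 15.000^1.541 ≈ 64.89 hPa.
P_c ≤ 1015 − 64.89 = 950.11, so the highest integer P_c is 950 hPa.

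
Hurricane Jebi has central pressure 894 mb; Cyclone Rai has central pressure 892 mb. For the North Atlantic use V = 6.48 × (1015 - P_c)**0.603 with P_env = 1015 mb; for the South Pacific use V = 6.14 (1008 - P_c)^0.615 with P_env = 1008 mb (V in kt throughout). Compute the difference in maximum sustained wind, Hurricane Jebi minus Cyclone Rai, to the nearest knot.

3 kt

Hurricane Jebi: ΔP = 121; V ≈ 6.48 × 121^0.603 ≈ 116.81 kt.
Cyclone Rai: ΔP = 116; V ≈ 6.14 × 116^0.615 ≈ 114.24 kt.
Difference ≈ 116.81 − 114.24 = 2.57 → 3 kt.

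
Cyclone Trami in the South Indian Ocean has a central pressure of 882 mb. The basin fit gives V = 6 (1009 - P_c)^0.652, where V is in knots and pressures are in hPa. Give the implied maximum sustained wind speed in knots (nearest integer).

ΔP = 1009 − 882 = 127 mb.
127^0.652 ≈ 23.533.
V ≈ 6 × 23.533 ≈ 141.2 kt.

141 kt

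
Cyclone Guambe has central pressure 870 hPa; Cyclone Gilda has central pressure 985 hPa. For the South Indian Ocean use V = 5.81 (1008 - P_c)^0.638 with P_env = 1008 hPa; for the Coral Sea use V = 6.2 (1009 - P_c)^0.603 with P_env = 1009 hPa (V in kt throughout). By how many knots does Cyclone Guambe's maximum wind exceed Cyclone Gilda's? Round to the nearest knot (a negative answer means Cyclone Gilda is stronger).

Cyclone Guambe: ΔP = 138; V ≈ 5.81 × 138^0.638 ≈ 134.72 kt.
Cyclone Gilda: ΔP = 24; V ≈ 6.2 × 24^0.603 ≈ 42.14 kt.
Difference ≈ 134.72 − 42.14 = 92.58 → 93 kt.

93 kt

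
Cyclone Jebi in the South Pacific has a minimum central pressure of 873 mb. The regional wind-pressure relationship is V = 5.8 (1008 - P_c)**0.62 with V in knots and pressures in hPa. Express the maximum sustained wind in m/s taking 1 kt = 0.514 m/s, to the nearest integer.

ΔP = 1008 − 873 = 135 mb.
V ≈ 5.8 × 135^0.62 = 5.8 × 20.932 ≈ 121.405 kt.
121.405 × 0.514 ≈ 62.40 m/s → 62 m/s.

62 m/s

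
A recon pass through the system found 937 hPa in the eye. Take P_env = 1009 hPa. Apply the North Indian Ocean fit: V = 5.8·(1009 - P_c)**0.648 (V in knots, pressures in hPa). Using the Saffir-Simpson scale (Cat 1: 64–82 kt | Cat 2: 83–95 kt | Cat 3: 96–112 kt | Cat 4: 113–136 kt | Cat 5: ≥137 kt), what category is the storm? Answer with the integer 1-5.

ΔP = 1009 − 937 = 72 hPa.
V ≈ 5.8 × 72^0.648 = 5.8 × 15.98 ≈ 93 kt.
93 kt falls in the Category 2 band.

2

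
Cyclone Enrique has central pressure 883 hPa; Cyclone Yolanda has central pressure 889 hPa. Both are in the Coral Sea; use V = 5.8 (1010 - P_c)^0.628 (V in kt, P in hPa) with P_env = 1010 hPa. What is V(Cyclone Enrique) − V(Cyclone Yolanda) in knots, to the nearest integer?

4 kt

Cyclone Enrique: ΔP = 127; V ≈ 5.8 × 127^0.628 ≈ 121.51 kt.
Cyclone Yolanda: ΔP = 121; V ≈ 5.8 × 121^0.628 ≈ 117.87 kt.
Difference ≈ 121.51 − 117.87 = 3.64 → 4 kt.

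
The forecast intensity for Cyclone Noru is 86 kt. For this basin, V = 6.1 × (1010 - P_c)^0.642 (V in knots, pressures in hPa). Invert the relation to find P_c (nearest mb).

948 mb

ΔP = (V / 6.1)^(1/0.642) = (86/6.1)^1.558.
86/6.1 = 14.098; 14.098^1.558 ≈ 61.66 mb.
P_c = 1010 − 61.66 = 948.34 ≈ 948 mb.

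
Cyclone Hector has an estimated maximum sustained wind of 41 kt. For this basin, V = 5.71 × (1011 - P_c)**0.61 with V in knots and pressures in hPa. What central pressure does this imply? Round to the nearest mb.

ΔP = (V / 5.71)^(1/0.61) = (41/5.71)^1.639.
41/5.71 = 7.180; 7.180^1.639 ≈ 25.32 mb.
P_c = 1011 − 25.32 = 985.68 ≈ 986 mb.

986 mb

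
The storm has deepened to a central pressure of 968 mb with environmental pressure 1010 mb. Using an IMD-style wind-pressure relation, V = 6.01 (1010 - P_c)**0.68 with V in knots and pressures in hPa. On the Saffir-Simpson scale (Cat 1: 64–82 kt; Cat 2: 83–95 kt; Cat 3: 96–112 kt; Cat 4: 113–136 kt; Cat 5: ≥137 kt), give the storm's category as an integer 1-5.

ΔP = 1010 − 968 = 42 mb.
V ≈ 6.01 × 42^0.68 = 6.01 × 12.70 ≈ 76 kt.
76 kt falls in the Category 1 band.

1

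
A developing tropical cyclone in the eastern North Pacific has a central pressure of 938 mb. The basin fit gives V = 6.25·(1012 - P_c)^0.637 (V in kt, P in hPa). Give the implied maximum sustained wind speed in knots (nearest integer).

97 kt

ΔP = 1012 − 938 = 74 mb.
74^0.637 ≈ 15.513.
V ≈ 6.25 × 15.513 ≈ 97.0 kt.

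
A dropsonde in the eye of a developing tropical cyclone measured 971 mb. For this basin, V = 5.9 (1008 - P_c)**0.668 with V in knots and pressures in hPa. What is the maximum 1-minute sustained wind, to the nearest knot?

ΔP = 1008 − 971 = 37 mb.
37^0.668 ≈ 11.157.
V ≈ 5.9 × 11.157 ≈ 65.8 kt.

66 kt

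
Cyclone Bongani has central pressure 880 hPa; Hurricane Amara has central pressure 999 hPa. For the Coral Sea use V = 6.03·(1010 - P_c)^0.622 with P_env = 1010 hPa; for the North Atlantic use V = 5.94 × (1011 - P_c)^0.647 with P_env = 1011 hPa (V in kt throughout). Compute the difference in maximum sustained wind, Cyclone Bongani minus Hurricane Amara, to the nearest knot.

95 kt

Cyclone Bongani: ΔP = 130; V ≈ 6.03 × 130^0.622 ≈ 124.51 kt.
Hurricane Amara: ΔP = 12; V ≈ 5.94 × 12^0.647 ≈ 29.65 kt.
Difference ≈ 124.51 − 29.65 = 94.86 → 95 kt.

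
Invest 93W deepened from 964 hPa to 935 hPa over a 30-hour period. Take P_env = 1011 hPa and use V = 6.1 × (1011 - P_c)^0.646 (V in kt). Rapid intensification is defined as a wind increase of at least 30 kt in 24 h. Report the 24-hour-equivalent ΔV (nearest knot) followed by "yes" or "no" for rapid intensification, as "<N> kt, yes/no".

21 kt, no

V₁: ΔP = 47, V ≈ 6.1 × 47^0.646 ≈ 73.37 kt.
V₂: ΔP = 76, V ≈ 6.1 × 76^0.646 ≈ 100.08 kt.
ΔV over 30 h = 26.71 kt → 24 h equivalent = 26.71 × 24/30 ≈ 21.37 kt.
21 kt < 30 kt ⇒ not rapid intensification.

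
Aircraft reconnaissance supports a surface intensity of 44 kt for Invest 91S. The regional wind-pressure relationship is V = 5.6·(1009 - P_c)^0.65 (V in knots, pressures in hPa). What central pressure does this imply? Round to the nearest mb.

985 mb

ΔP = (V / 5.6)^(1/0.65) = (44/5.6)^1.538.
44/5.6 = 7.857; 7.857^1.538 ≈ 23.84 mb.
P_c = 1009 − 23.84 = 985.16 ≈ 985 mb.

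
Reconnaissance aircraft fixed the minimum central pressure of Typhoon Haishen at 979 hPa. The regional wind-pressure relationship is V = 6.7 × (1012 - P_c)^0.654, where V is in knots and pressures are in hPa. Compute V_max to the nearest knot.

66 kt

ΔP = 1012 − 979 = 33 hPa.
33^0.654 ≈ 9.843.
V ≈ 6.7 × 9.843 ≈ 65.9 kt.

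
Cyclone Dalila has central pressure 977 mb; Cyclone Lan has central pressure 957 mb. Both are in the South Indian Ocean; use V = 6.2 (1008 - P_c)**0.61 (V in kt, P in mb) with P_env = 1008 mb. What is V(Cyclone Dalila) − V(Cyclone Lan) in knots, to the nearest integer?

Cyclone Dalila: ΔP = 31; V ≈ 6.2 × 31^0.61 ≈ 50.36 kt.
Cyclone Lan: ΔP = 51; V ≈ 6.2 × 51^0.61 ≈ 68.24 kt.
Difference ≈ 50.36 − 68.24 = -17.88 → -18 kt.

-18 kt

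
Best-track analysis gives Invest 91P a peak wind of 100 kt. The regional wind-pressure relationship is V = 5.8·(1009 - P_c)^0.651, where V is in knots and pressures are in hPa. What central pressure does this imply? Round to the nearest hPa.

ΔP = (V / 5.8)^(1/0.651) = (100/5.8)^1.536.
100/5.8 = 17.241; 17.241^1.536 ≈ 79.34 hPa.
P_c = 1009 − 79.34 = 929.66 ≈ 930 hPa.

930 hPa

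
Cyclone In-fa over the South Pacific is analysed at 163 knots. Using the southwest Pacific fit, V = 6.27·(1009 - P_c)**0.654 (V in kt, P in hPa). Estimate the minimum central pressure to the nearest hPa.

ΔP = (V / 6.27)^(1/0.654) = (163/6.27)^1.529.
163/6.27 = 25.997; 25.997^1.529 ≈ 145.71 hPa.
P_c = 1009 − 145.71 = 863.29 ≈ 863 hPa.

863 hPa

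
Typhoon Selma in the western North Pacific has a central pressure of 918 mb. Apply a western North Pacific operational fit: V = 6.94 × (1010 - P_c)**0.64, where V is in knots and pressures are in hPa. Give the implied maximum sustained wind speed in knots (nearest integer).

125 kt

ΔP = 1010 − 918 = 92 mb.
92^0.64 ≈ 18.064.
V ≈ 6.94 × 18.064 ≈ 125.4 kt.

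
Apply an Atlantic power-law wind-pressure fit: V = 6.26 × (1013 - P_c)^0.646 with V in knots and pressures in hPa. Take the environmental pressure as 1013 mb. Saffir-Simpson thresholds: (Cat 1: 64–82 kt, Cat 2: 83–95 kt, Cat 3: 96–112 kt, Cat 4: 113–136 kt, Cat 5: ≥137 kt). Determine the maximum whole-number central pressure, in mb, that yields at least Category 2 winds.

958 mb

Category 2 begins at V = 83 kt.
Required ΔP = (83/6.26)^(1/0.646) = 13.259^1.548 ≈ 54.65 mb.
P_c ≤ 1013 − 54.65 = 958.35, so the highest integer P_c is 958 mb.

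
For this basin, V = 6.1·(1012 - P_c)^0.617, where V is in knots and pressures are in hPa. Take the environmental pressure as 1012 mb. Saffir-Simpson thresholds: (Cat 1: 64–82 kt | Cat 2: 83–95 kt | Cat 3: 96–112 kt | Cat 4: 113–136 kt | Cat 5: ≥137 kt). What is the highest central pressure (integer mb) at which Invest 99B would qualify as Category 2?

Category 2 begins at V = 83 kt.
Required ΔP = (83/6.1)^(1/0.617) = 13.607^1.621 ≈ 68.79 mb.
P_c ≤ 1012 − 68.79 = 943.21, so the highest integer P_c is 943 mb.

943 mb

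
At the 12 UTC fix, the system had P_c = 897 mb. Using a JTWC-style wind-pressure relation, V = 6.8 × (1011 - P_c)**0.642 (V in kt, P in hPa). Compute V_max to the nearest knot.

142 kt

ΔP = 1011 − 897 = 114 mb.
114^0.642 ≈ 20.919.
V ≈ 6.8 × 20.919 ≈ 142.2 kt.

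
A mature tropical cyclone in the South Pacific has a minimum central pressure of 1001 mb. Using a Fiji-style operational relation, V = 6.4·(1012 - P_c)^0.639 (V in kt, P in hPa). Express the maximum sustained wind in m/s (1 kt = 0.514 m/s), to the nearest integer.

ΔP = 1012 − 1001 = 11 mb.
V ≈ 6.4 × 11^0.639 = 6.4 × 4.629 ≈ 29.623 kt.
29.623 × 0.514 ≈ 15.23 m/s → 15 m/s.

15 m/s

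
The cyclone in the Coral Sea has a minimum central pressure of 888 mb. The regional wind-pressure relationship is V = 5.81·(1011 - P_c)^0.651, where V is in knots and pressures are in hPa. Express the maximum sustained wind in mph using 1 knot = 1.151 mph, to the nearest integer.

ΔP = 1011 − 888 = 123 mb.
V ≈ 5.81 × 123^0.651 = 5.81 × 22.937 ≈ 133.261 kt.
133.261 × 1.151 ≈ 153.38 mph → 153 mph.

153 mph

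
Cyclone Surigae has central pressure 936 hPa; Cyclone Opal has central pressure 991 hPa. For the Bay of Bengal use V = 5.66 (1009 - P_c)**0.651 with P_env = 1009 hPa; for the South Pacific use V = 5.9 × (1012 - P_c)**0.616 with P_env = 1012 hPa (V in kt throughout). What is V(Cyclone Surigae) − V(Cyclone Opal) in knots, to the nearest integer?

Cyclone Surigae: ΔP = 73; V ≈ 5.66 × 73^0.651 ≈ 92.44 kt.
Cyclone Opal: ΔP = 21; V ≈ 5.9 × 21^0.616 ≈ 38.49 kt.
Difference ≈ 92.44 − 38.49 = 53.95 → 54 kt.

54 kt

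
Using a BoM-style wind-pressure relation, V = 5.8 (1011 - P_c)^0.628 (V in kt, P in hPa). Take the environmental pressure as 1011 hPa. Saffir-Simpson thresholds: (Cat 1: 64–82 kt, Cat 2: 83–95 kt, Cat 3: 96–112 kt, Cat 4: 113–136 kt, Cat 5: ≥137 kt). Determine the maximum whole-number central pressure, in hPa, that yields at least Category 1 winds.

Category 1 begins at V = 64 kt.
Required ΔP = (64/5.8)^(1/0.628) = 11.034^1.592 ≈ 45.75 hPa.
P_c ≤ 1011 − 45.75 = 965.25, so the highest integer P_c is 965 hPa.

965 hPa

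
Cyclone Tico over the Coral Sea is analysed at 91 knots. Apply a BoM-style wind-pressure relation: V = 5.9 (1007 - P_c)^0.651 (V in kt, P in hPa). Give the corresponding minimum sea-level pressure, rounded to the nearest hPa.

ΔP = (V / 5.9)^(1/0.651) = (91/5.9)^1.536.
91/5.9 = 15.424; 15.424^1.536 ≈ 66.86 hPa.
P_c = 1007 − 66.86 = 940.14 ≈ 940 hPa.

940 hPa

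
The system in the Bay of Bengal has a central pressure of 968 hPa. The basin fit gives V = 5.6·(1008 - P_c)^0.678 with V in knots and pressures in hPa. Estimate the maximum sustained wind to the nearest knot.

68 kt

ΔP = 1008 − 968 = 40 hPa.
40^0.678 ≈ 12.195.
V ≈ 5.6 × 12.195 ≈ 68.3 kt.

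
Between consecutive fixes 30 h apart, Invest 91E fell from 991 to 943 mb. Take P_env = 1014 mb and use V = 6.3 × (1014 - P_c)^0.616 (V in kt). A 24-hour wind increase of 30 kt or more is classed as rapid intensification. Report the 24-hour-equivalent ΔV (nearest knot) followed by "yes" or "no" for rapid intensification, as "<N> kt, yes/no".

V₁: ΔP = 23, V ≈ 6.3 × 23^0.616 ≈ 43.47 kt.
V₂: ΔP = 71, V ≈ 6.3 × 71^0.616 ≈ 87.04 kt.
ΔV over 30 h = 43.57 kt → 24 h equivalent = 43.57 × 24/30 ≈ 34.86 kt.
35 kt ≥ 30 kt ⇒ rapid intensification.

35 kt, yes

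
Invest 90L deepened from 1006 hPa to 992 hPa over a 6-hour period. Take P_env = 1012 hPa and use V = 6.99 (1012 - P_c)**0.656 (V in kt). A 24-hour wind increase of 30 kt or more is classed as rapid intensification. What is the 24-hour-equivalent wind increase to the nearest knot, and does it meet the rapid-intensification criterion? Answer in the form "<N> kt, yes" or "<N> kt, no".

V₁: ΔP = 6, V ≈ 6.99 × 6^0.656 ≈ 22.64 kt.
V₂: ΔP = 20, V ≈ 6.99 × 20^0.656 ≈ 49.88 kt.
ΔV over 6 h = 27.24 kt → 24 h equivalent = 27.24 × 24/6 ≈ 108.96 kt.
109 kt ≥ 30 kt ⇒ rapid intensification.

109 kt, yes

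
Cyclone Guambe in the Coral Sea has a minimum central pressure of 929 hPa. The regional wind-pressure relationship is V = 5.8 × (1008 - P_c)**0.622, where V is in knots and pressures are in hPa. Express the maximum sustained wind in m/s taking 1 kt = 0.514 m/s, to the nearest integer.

ΔP = 1008 − 929 = 79 hPa.
V ≈ 5.8 × 79^0.622 = 5.8 × 15.147 ≈ 87.852 kt.
87.852 × 0.514 ≈ 45.16 m/s → 45 m/s.

45 m/s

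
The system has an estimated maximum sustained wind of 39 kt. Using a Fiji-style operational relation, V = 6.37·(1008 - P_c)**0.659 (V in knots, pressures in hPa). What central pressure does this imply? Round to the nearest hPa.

992 hPa

ΔP = (V / 6.37)^(1/0.659) = (39/6.37)^1.517.
39/6.37 = 6.122; 6.122^1.517 ≈ 15.64 hPa.
P_c = 1008 − 15.64 = 992.36 ≈ 992 hPa.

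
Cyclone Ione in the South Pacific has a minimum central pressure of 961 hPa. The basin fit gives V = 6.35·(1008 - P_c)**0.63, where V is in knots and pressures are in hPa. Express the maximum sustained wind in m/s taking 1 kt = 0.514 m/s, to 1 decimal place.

ΔP = 1008 − 961 = 47 hPa.
V ≈ 6.35 × 47^0.63 = 6.35 × 11.309 ≈ 71.812 kt.
71.812 × 0.514 ≈ 36.91 m/s → 36.9 m/s.

36.9 m/s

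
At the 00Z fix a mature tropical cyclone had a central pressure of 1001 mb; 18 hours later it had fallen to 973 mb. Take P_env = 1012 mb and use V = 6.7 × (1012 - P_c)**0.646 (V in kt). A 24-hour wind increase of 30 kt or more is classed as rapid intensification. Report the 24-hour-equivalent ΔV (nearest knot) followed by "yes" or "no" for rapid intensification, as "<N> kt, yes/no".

V₁: ΔP = 11, V ≈ 6.7 × 11^0.646 ≈ 31.54 kt.
V₂: ΔP = 39, V ≈ 6.7 × 39^0.646 ≈ 71.43 kt.
ΔV over 18 h = 39.89 kt → 24 h equivalent = 39.89 × 24/18 ≈ 53.19 kt.
53 kt ≥ 30 kt ⇒ rapid intensification.

53 kt, yes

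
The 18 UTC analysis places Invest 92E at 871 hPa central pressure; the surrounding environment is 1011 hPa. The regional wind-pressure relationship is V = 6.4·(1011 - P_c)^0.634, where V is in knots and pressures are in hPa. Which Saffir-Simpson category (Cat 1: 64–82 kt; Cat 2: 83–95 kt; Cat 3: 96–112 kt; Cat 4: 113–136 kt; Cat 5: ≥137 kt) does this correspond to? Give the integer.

ΔP = 1011 − 871 = 140 hPa.
V ≈ 6.4 × 140^0.634 = 6.4 × 22.94 ≈ 147 kt.
147 kt falls in the Category 5 band.

5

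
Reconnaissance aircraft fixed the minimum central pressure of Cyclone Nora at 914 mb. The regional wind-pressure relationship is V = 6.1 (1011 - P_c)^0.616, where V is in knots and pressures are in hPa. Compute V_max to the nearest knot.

ΔP = 1011 − 914 = 97 mb.
97^0.616 ≈ 16.744.
V ≈ 6.1 × 16.744 ≈ 102.1 kt.

102 kt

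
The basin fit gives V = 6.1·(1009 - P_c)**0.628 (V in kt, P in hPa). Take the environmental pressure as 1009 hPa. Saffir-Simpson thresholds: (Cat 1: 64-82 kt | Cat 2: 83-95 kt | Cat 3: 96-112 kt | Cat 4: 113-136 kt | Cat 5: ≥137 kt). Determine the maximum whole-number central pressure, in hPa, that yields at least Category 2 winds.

945 hPa

Category 2 begins at V = 83 kt.
Required ΔP = (83/6.1)^(1/0.628) = 13.607^1.592 ≈ 63.88 hPa.
P_c ≤ 1009 − 63.88 = 945.12, so the highest integer P_c is 945 hPa.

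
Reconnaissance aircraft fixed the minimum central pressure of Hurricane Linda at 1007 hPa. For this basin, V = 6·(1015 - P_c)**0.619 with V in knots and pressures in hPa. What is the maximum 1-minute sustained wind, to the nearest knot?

ΔP = 1015 − 1007 = 8 hPa.
8^0.619 ≈ 3.623.
V ≈ 6 × 3.623 ≈ 21.7 kt.

22 kt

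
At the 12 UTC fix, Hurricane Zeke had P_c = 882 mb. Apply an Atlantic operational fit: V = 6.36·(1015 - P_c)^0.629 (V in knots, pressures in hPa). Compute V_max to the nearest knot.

ΔP = 1015 − 882 = 133 mb.
133^0.629 ≈ 21.672.
V ≈ 6.36 × 21.672 ≈ 137.8 kt.

138 kt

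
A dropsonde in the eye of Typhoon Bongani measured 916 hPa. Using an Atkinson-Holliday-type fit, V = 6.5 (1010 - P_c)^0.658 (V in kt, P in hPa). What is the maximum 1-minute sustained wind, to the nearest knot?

ΔP = 1010 − 916 = 94 hPa.
94^0.658 ≈ 19.876.
V ≈ 6.5 × 19.876 ≈ 129.2 kt.

129 kt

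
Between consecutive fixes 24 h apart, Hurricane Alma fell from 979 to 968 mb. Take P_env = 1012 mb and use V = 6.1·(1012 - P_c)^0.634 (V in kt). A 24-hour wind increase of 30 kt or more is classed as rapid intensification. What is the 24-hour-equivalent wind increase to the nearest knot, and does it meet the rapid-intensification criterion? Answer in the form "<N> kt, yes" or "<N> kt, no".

V₁: ΔP = 33, V ≈ 6.1 × 33^0.634 ≈ 55.98 kt.
V₂: ΔP = 44, V ≈ 6.1 × 44^0.634 ≈ 67.19 kt.
ΔV over 24 h = 11.21 kt → 24 h equivalent = 11.21 × 24/24 ≈ 11.21 kt.
11 kt < 30 kt ⇒ not rapid intensification.

11 kt, no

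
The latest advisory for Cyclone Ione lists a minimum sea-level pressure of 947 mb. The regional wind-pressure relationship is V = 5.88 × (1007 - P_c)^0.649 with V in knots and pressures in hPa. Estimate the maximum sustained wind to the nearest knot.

84 kt

ΔP = 1007 − 947 = 60 mb.
60^0.649 ≈ 14.257.
V ≈ 5.88 × 14.257 ≈ 83.8 kt.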